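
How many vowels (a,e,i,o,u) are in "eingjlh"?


Input: eingjlh
Checking each character:
  'e' at position 0: vowel (running total: 1)
  'i' at position 1: vowel (running total: 2)
  'n' at position 2: consonant
  'g' at position 3: consonant
  'j' at position 4: consonant
  'l' at position 5: consonant
  'h' at position 6: consonant
Total vowels: 2

2


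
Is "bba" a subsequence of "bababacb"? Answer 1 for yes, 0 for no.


Check if "bba" is a subsequence of "bababacb"
Greedy scan:
  Position 0 ('b'): matches sub[0] = 'b'
  Position 1 ('a'): no match needed
  Position 2 ('b'): matches sub[1] = 'b'
  Position 3 ('a'): matches sub[2] = 'a'
  Position 4 ('b'): no match needed
  Position 5 ('a'): no match needed
  Position 6 ('c'): no match needed
  Position 7 ('b'): no match needed
All 3 characters matched => is a subsequence

1


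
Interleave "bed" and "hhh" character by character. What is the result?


Interleaving "bed" and "hhh":
  Position 0: 'b' from first, 'h' from second => "bh"
  Position 1: 'e' from first, 'h' from second => "eh"
  Position 2: 'd' from first, 'h' from second => "dh"
Result: bhehdh

bhehdh


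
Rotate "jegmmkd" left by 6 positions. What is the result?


Input: "jegmmkd", rotate left by 6
First 6 characters: "jegmmk"
Remaining characters: "d"
Concatenate remaining + first: "d" + "jegmmk" = "djegmmk"

djegmmk


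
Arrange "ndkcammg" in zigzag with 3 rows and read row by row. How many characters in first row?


Zigzag "ndkcammg" into 3 rows:
Placing characters:
  'n' => row 0
  'd' => row 1
  'k' => row 2
  'c' => row 1
  'a' => row 0
  'm' => row 1
  'm' => row 2
  'g' => row 1
Rows:
  Row 0: "na"
  Row 1: "dcmg"
  Row 2: "km"
First row length: 2

2


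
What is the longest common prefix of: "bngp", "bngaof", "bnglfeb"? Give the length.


Words: bngp, bngaof, bnglfeb
  Position 0: all 'b' => match
  Position 1: all 'n' => match
  Position 2: all 'g' => match
  Position 3: ('p', 'a', 'l') => mismatch, stop
LCP = "bng" (length 3)

3


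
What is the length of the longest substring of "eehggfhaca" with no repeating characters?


Input: "eehggfhaca"
Sliding window (track last position of each char):
  Position 0 ('e'): window [0,0] length 1 -- new best
  Position 1 ('e'): repeat (last at 0), move window start to 1
  Position 1 ('e'): window [1,1] length 1
  Position 2 ('h'): window [1,2] length 2 -- new best
  Position 3 ('g'): window [1,3] length 3 -- new best
  Position 4 ('g'): repeat (last at 3), move window start to 4
  Position 4 ('g'): window [4,4] length 1
  Position 5 ('f'): window [4,5] length 2
  Position 6 ('h'): window [4,6] length 3
  Position 7 ('a'): window [4,7] length 4 -- new best
  Position 8 ('c'): window [4,8] length 5 -- new best
  Position 9 ('a'): repeat (last at 7), move window start to 8
  Position 9 ('a'): window [8,9] length 2
Longest substring with no repeats: "gfhac" with length 5

5


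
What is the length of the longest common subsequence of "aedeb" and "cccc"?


LCS of "aedeb" and "cccc"
DP table:
           c    c    c    c
      0    0    0    0    0
  a   0    0    0    0    0
  e   0    0    0    0    0
  d   0    0    0    0    0
  e   0    0    0    0    0
  b   0    0    0    0    0
LCS length = dp[5][4] = 0

0


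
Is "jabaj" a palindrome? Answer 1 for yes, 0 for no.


Input: jabaj
Reversed: jabaj
  Compare pos 0 ('j') with pos 4 ('j'): match
  Compare pos 1 ('a') with pos 3 ('a'): match
Result: palindrome

1


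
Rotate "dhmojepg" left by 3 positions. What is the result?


Input: "dhmojepg", rotate left by 3
First 3 characters: "dhm"
Remaining characters: "ojepg"
Concatenate remaining + first: "ojepg" + "dhm" = "ojepgdhm"

ojepgdhm


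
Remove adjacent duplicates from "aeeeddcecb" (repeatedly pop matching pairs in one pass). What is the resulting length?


Input: aeeeddcecb
Stack-based adjacent duplicate removal:
  Read 'a': push. Stack: a
  Read 'e': push. Stack: ae
  Read 'e': matches stack top 'e' => pop. Stack: a
  Read 'e': push. Stack: ae
  Read 'd': push. Stack: aed
  Read 'd': matches stack top 'd' => pop. Stack: ae
  Read 'c': push. Stack: aec
  Read 'e': push. Stack: aece
  Read 'c': push. Stack: aecec
  Read 'b': push. Stack: aececb
Final stack: "aececb" (length 6)

6


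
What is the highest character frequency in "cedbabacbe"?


Input: cedbabacbe
Character counts:
  'a': 2
  'b': 3
  'c': 2
  'd': 1
  'e': 2
Maximum frequency: 3

3


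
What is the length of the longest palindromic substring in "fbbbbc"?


Input: "fbbbbc"
Checking substrings for palindromes:
  [1:5] "bbbb" (len 4) => palindrome
  [1:4] "bbb" (len 3) => palindrome
  [2:5] "bbb" (len 3) => palindrome
  [1:3] "bb" (len 2) => palindrome
  [2:4] "bb" (len 2) => palindrome
  [3:5] "bb" (len 2) => palindrome
Longest palindromic substring: "bbbb" with length 4

4


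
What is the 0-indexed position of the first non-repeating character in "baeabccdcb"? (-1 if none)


Input: baeabccdcb
Character frequencies:
  'a': 2
  'b': 3
  'c': 3
  'd': 1
  'e': 1
Scanning left to right for freq == 1:
  Position 0 ('b'): freq=3, skip
  Position 1 ('a'): freq=2, skip
  Position 2 ('e'): unique! => answer = 2

2


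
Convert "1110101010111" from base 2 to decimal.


Input: "1110101010111" in base 2
Positional expansion:
  Digit '1' (value 1) x 2^12 = 4096
  Digit '1' (value 1) x 2^11 = 2048
  Digit '1' (value 1) x 2^10 = 1024
  Digit '0' (value 0) x 2^9 = 0
  Digit '1' (value 1) x 2^8 = 256
  Digit '0' (value 0) x 2^7 = 0
  Digit '1' (value 1) x 2^6 = 64
  Digit '0' (value 0) x 2^5 = 0
  Digit '1' (value 1) x 2^4 = 16
  Digit '0' (value 0) x 2^3 = 0
  Digit '1' (value 1) x 2^2 = 4
  Digit '1' (value 1) x 2^1 = 2
  Digit '1' (value 1) x 2^0 = 1
Sum = 7511

7511


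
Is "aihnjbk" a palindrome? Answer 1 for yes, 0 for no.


Input: aihnjbk
Reversed: kbjnhia
  Compare pos 0 ('a') with pos 6 ('k'): MISMATCH
  Compare pos 1 ('i') with pos 5 ('b'): MISMATCH
  Compare pos 2 ('h') with pos 4 ('j'): MISMATCH
Result: not a palindrome

0


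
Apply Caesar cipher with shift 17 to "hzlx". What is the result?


Caesar cipher: shift "hzlx" by 17
  'h' (pos 7) + 17 = pos 24 = 'y'
  'z' (pos 25) + 17 = pos 16 = 'q'
  'l' (pos 11) + 17 = pos 2 = 'c'
  'x' (pos 23) + 17 = pos 14 = 'o'
Result: yqco

yqco


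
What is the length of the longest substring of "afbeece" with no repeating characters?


Input: "afbeece"
Sliding window (track last position of each char):
  Position 0 ('a'): window [0,0] length 1 -- new best
  Position 1 ('f'): window [0,1] length 2 -- new best
  Position 2 ('b'): window [0,2] length 3 -- new best
  Position 3 ('e'): window [0,3] length 4 -- new best
  Position 4 ('e'): repeat (last at 3), move window start to 4
  Position 4 ('e'): window [4,4] length 1
  Position 5 ('c'): window [4,5] length 2
  Position 6 ('e'): repeat (last at 4), move window start to 5
  Position 6 ('e'): window [5,6] length 2
Longest substring with no repeats: "afbe" with length 4

4


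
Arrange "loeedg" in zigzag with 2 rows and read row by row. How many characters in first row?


Zigzag "loeedg" into 2 rows:
Placing characters:
  'l' => row 0
  'o' => row 1
  'e' => row 0
  'e' => row 1
  'd' => row 0
  'g' => row 1
Rows:
  Row 0: "led"
  Row 1: "oeg"
First row length: 3

3


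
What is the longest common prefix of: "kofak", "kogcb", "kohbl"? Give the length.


Words: kofak, kogcb, kohbl
  Position 0: all 'k' => match
  Position 1: all 'o' => match
  Position 2: ('f', 'g', 'h') => mismatch, stop
LCP = "ko" (length 2)

2


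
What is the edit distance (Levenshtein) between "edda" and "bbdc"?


Computing edit distance: "edda" -> "bbdc"
DP table:
           b    b    d    c
      0    1    2    3    4
  e   1    1    2    3    4
  d   2    2    2    2    3
  d   3    3    3    2    3
  a   4    4    4    3    3
Edit distance = dp[4][4] = 3

3


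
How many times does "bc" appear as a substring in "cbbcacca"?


Searching for "bc" in "cbbcacca"
Scanning each position:
  Position 0: "cb" => no
  Position 1: "bb" => no
  Position 2: "bc" => MATCH
  Position 3: "ca" => no
  Position 4: "ac" => no
  Position 5: "cc" => no
  Position 6: "ca" => no
Total occurrences: 1

1


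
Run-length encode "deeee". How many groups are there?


Input: deeee
Scanning for consecutive runs:
  Group 1: 'd' x 1 (positions 0-0)
  Group 2: 'e' x 4 (positions 1-4)
Total groups: 2

2


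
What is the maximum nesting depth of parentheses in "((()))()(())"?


Input: "((()))()(())"
Tracking depth:
  Position 0 '(': depth becomes 1
  Position 1 '(': depth becomes 2
  Position 2 '(': depth becomes 3
  Position 3 ')': depth becomes 2
  Position 4 ')': depth becomes 1
  Position 5 ')': depth becomes 0
  Position 6 '(': depth becomes 1
  Position 7 ')': depth becomes 0
  Position 8 '(': depth becomes 1
  Position 9 '(': depth becomes 2
  Position 10 ')': depth becomes 1
  Position 11 ')': depth becomes 0
Maximum depth reached: 3

3


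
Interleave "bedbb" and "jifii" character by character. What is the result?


Interleaving "bedbb" and "jifii":
  Position 0: 'b' from first, 'j' from second => "bj"
  Position 1: 'e' from first, 'i' from second => "ei"
  Position 2: 'd' from first, 'f' from second => "df"
  Position 3: 'b' from first, 'i' from second => "bi"
  Position 4: 'b' from first, 'i' from second => "bi"
Result: bjeidfbibi

bjeidfbibi


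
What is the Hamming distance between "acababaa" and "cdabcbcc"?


Comparing "acababaa" and "cdabcbcc" position by position:
  Position 0: 'a' vs 'c' => differ
  Position 1: 'c' vs 'd' => differ
  Position 2: 'a' vs 'a' => same
  Position 3: 'b' vs 'b' => same
  Position 4: 'a' vs 'c' => differ
  Position 5: 'b' vs 'b' => same
  Position 6: 'a' vs 'c' => differ
  Position 7: 'a' vs 'c' => differ
Total differences (Hamming distance): 5

5


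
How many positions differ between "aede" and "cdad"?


Comparing "aede" and "cdad" position by position:
  Position 0: 'a' vs 'c' => DIFFER
  Position 1: 'e' vs 'd' => DIFFER
  Position 2: 'd' vs 'a' => DIFFER
  Position 3: 'e' vs 'd' => DIFFER
Positions that differ: 4

4


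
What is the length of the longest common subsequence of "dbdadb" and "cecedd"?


LCS of "dbdadb" and "cecedd"
DP table:
           c    e    c    e    d    d
      0    0    0    0    0    0    0
  d   0    0    0    0    0    1    1
  b   0    0    0    0    0    1    1
  d   0    0    0    0    0    1    2
  a   0    0    0    0    0    1    2
  d   0    0    0    0    0    1    2
  b   0    0    0    0    0    1    2
LCS length = dp[6][6] = 2

2


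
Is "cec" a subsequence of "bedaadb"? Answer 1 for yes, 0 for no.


Check if "cec" is a subsequence of "bedaadb"
Greedy scan:
  Position 0 ('b'): no match needed
  Position 1 ('e'): no match needed
  Position 2 ('d'): no match needed
  Position 3 ('a'): no match needed
  Position 4 ('a'): no match needed
  Position 5 ('d'): no match needed
  Position 6 ('b'): no match needed
Only matched 0/3 characters => not a subsequence

0


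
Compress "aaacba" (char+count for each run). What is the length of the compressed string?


Input: aaacba
Runs:
  'a' x 3 => "a3"
  'c' x 1 => "c1"
  'b' x 1 => "b1"
  'a' x 1 => "a1"
Compressed: "a3c1b1a1"
Compressed length: 8

8


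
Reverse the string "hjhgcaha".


Input: hjhgcaha
Reading characters right to left:
  Position 7: 'a'
  Position 6: 'h'
  Position 5: 'a'
  Position 4: 'c'
  Position 3: 'g'
  Position 2: 'h'
  Position 1: 'j'
  Position 0: 'h'
Reversed: ahacghjh

ahacghjh


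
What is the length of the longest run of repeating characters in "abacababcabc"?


Input: "abacababcabc"
Scanning for longest run:
  Position 1 ('b'): new char, reset run to 1
  Position 2 ('a'): new char, reset run to 1
  Position 3 ('c'): new char, reset run to 1
  Position 4 ('a'): new char, reset run to 1
  Position 5 ('b'): new char, reset run to 1
  Position 6 ('a'): new char, reset run to 1
  Position 7 ('b'): new char, reset run to 1
  Position 8 ('c'): new char, reset run to 1
  Position 9 ('a'): new char, reset run to 1
  Position 10 ('b'): new char, reset run to 1
  Position 11 ('c'): new char, reset run to 1
Longest run: 'a' with length 1

1


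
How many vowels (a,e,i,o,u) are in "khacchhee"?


Input: khacchhee
Checking each character:
  'k' at position 0: consonant
  'h' at position 1: consonant
  'a' at position 2: vowel (running total: 1)
  'c' at position 3: consonant
  'c' at position 4: consonant
  'h' at position 5: consonant
  'h' at position 6: consonant
  'e' at position 7: vowel (running total: 2)
  'e' at position 8: vowel (running total: 3)
Total vowels: 3

3


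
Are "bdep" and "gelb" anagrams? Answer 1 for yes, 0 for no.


Strings: "bdep", "gelb"
Sorted first:  bdep
Sorted second: begl
Differ at position 1: 'd' vs 'e' => not anagrams

0


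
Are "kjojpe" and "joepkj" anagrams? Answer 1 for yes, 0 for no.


Strings: "kjojpe", "joepkj"
Sorted first:  ejjkop
Sorted second: ejjkop
Sorted forms match => anagrams

1


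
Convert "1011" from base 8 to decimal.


Input: "1011" in base 8
Positional expansion:
  Digit '1' (value 1) x 8^3 = 512
  Digit '0' (value 0) x 8^2 = 0
  Digit '1' (value 1) x 8^1 = 8
  Digit '1' (value 1) x 8^0 = 1
Sum = 521

521


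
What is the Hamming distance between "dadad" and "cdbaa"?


Comparing "dadad" and "cdbaa" position by position:
  Position 0: 'd' vs 'c' => differ
  Position 1: 'a' vs 'd' => differ
  Position 2: 'd' vs 'b' => differ
  Position 3: 'a' vs 'a' => same
  Position 4: 'd' vs 'a' => differ
Total differences (Hamming distance): 4

4


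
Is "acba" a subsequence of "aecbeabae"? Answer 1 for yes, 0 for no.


Check if "acba" is a subsequence of "aecbeabae"
Greedy scan:
  Position 0 ('a'): matches sub[0] = 'a'
  Position 1 ('e'): no match needed
  Position 2 ('c'): matches sub[1] = 'c'
  Position 3 ('b'): matches sub[2] = 'b'
  Position 4 ('e'): no match needed
  Position 5 ('a'): matches sub[3] = 'a'
  Position 6 ('b'): no match needed
  Position 7 ('a'): no match needed
  Position 8 ('e'): no match needed
All 4 characters matched => is a subsequence

1


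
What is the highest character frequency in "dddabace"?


Input: dddabace
Character counts:
  'a': 2
  'b': 1
  'c': 1
  'd': 3
  'e': 1
Maximum frequency: 3

3


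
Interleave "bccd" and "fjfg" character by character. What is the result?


Interleaving "bccd" and "fjfg":
  Position 0: 'b' from first, 'f' from second => "bf"
  Position 1: 'c' from first, 'j' from second => "cj"
  Position 2: 'c' from first, 'f' from second => "cf"
  Position 3: 'd' from first, 'g' from second => "dg"
Result: bfcjcfdg

bfcjcfdg


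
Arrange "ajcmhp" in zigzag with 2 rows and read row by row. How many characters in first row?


Zigzag "ajcmhp" into 2 rows:
Placing characters:
  'a' => row 0
  'j' => row 1
  'c' => row 0
  'm' => row 1
  'h' => row 0
  'p' => row 1
Rows:
  Row 0: "ach"
  Row 1: "jmp"
First row length: 3

3


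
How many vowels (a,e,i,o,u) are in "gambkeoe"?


Input: gambkeoe
Checking each character:
  'g' at position 0: consonant
  'a' at position 1: vowel (running total: 1)
  'm' at position 2: consonant
  'b' at position 3: consonant
  'k' at position 4: consonant
  'e' at position 5: vowel (running total: 2)
  'o' at position 6: vowel (running total: 3)
  'e' at position 7: vowel (running total: 4)
Total vowels: 4

4


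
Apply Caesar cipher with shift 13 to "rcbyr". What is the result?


Caesar cipher: shift "rcbyr" by 13
  'r' (pos 17) + 13 = pos 4 = 'e'
  'c' (pos 2) + 13 = pos 15 = 'p'
  'b' (pos 1) + 13 = pos 14 = 'o'
  'y' (pos 24) + 13 = pos 11 = 'l'
  'r' (pos 17) + 13 = pos 4 = 'e'
Result: epole

epole


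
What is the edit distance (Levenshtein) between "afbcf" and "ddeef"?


Computing edit distance: "afbcf" -> "ddeef"
DP table:
           d    d    e    e    f
      0    1    2    3    4    5
  a   1    1    2    3    4    5
  f   2    2    2    3    4    4
  b   3    3    3    3    4    5
  c   4    4    4    4    4    5
  f   5    5    5    5    5    4
Edit distance = dp[5][5] = 4

4


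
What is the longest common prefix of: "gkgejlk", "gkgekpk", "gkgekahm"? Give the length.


Words: gkgejlk, gkgekpk, gkgekahm
  Position 0: all 'g' => match
  Position 1: all 'k' => match
  Position 2: all 'g' => match
  Position 3: all 'e' => match
  Position 4: ('j', 'k', 'k') => mismatch, stop
LCP = "gkge" (length 4)

4


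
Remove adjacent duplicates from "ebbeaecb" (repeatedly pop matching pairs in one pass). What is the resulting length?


Input: ebbeaecb
Stack-based adjacent duplicate removal:
  Read 'e': push. Stack: e
  Read 'b': push. Stack: eb
  Read 'b': matches stack top 'b' => pop. Stack: e
  Read 'e': matches stack top 'e' => pop. Stack: (empty)
  Read 'a': push. Stack: a
  Read 'e': push. Stack: ae
  Read 'c': push. Stack: aec
  Read 'b': push. Stack: aecb
Final stack: "aecb" (length 4)

4


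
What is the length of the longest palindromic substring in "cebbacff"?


Input: "cebbacff"
Checking substrings for palindromes:
  [2:4] "bb" (len 2) => palindrome
  [6:8] "ff" (len 2) => palindrome
Longest palindromic substring: "bb" with length 2

2


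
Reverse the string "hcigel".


Input: hcigel
Reading characters right to left:
  Position 5: 'l'
  Position 4: 'e'
  Position 3: 'g'
  Position 2: 'i'
  Position 1: 'c'
  Position 0: 'h'
Reversed: legich

legich


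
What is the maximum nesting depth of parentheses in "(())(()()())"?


Input: "(())(()()())"
Tracking depth:
  Position 0 '(': depth becomes 1
  Position 1 '(': depth becomes 2
  Position 2 ')': depth becomes 1
  Position 3 ')': depth becomes 0
  Position 4 '(': depth becomes 1
  Position 5 '(': depth becomes 2
  Position 6 ')': depth becomes 1
  Position 7 '(': depth becomes 2
  Position 8 ')': depth becomes 1
  Position 9 '(': depth becomes 2
  Position 10 ')': depth becomes 1
  Position 11 ')': depth becomes 0
Maximum depth reached: 2

2


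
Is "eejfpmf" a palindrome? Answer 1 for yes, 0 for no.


Input: eejfpmf
Reversed: fmpfjee
  Compare pos 0 ('e') with pos 6 ('f'): MISMATCH
  Compare pos 1 ('e') with pos 5 ('m'): MISMATCH
  Compare pos 2 ('j') with pos 4 ('p'): MISMATCH
Result: not a palindrome

0


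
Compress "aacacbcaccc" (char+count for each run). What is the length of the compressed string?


Input: aacacbcaccc
Runs:
  'a' x 2 => "a2"
  'c' x 1 => "c1"
  'a' x 1 => "a1"
  'c' x 1 => "c1"
  'b' x 1 => "b1"
  'c' x 1 => "c1"
  'a' x 1 => "a1"
  'c' x 3 => "c3"
Compressed: "a2c1a1c1b1c1a1c3"
Compressed length: 16

16


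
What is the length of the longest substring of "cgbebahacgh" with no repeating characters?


Input: "cgbebahacgh"
Sliding window (track last position of each char):
  Position 0 ('c'): window [0,0] length 1 -- new best
  Position 1 ('g'): window [0,1] length 2 -- new best
  Position 2 ('b'): window [0,2] length 3 -- new best
  Position 3 ('e'): window [0,3] length 4 -- new best
  Position 4 ('b'): repeat (last at 2), move window start to 3
  Position 4 ('b'): window [3,4] length 2
  Position 5 ('a'): window [3,5] length 3
  Position 6 ('h'): window [3,6] length 4
  Position 7 ('a'): repeat (last at 5), move window start to 6
  Position 7 ('a'): window [6,7] length 2
  Position 8 ('c'): window [6,8] length 3
  Position 9 ('g'): window [6,9] length 4
  Position 10 ('h'): repeat (last at 6), move window start to 7
  Position 10 ('h'): window [7,10] length 4
Longest substring with no repeats: "cgbe" with length 4

4


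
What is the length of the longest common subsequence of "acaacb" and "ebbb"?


LCS of "acaacb" and "ebbb"
DP table:
           e    b    b    b
      0    0    0    0    0
  a   0    0    0    0    0
  c   0    0    0    0    0
  a   0    0    0    0    0
  a   0    0    0    0    0
  c   0    0    0    0    0
  b   0    0    1    1    1
LCS length = dp[6][4] = 1

1


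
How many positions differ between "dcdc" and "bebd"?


Comparing "dcdc" and "bebd" position by position:
  Position 0: 'd' vs 'b' => DIFFER
  Position 1: 'c' vs 'e' => DIFFER
  Position 2: 'd' vs 'b' => DIFFER
  Position 3: 'c' vs 'd' => DIFFER
Positions that differ: 4

4


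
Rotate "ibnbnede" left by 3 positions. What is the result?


Input: "ibnbnede", rotate left by 3
First 3 characters: "ibn"
Remaining characters: "bnede"
Concatenate remaining + first: "bnede" + "ibn" = "bnedeibn"

bnedeibn


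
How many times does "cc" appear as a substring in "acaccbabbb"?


Searching for "cc" in "acaccbabbb"
Scanning each position:
  Position 0: "ac" => no
  Position 1: "ca" => no
  Position 2: "ac" => no
  Position 3: "cc" => MATCH
  Position 4: "cb" => no
  Position 5: "ba" => no
  Position 6: "ab" => no
  Position 7: "bb" => no
  Position 8: "bb" => no
Total occurrences: 1

1


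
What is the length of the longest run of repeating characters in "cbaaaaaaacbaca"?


Input: "cbaaaaaaacbaca"
Scanning for longest run:
  Position 1 ('b'): new char, reset run to 1
  Position 2 ('a'): new char, reset run to 1
  Position 3 ('a'): continues run of 'a', length=2
  Position 4 ('a'): continues run of 'a', length=3
  Position 5 ('a'): continues run of 'a', length=4
  Position 6 ('a'): continues run of 'a', length=5
  Position 7 ('a'): continues run of 'a', length=6
  Position 8 ('a'): continues run of 'a', length=7
  Position 9 ('c'): new char, reset run to 1
  Position 10 ('b'): new char, reset run to 1
  Position 11 ('a'): new char, reset run to 1
  Position 12 ('c'): new char, reset run to 1
  Position 13 ('a'): new char, reset run to 1
Longest run: 'a' with length 7

7


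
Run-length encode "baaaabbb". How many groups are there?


Input: baaaabbb
Scanning for consecutive runs:
  Group 1: 'b' x 1 (positions 0-0)
  Group 2: 'a' x 4 (positions 1-4)
  Group 3: 'b' x 3 (positions 5-7)
Total groups: 3

3


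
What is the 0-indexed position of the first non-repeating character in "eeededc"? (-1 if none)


Input: eeededc
Character frequencies:
  'c': 1
  'd': 2
  'e': 4
Scanning left to right for freq == 1:
  Position 0 ('e'): freq=4, skip
  Position 1 ('e'): freq=4, skip
  Position 2 ('e'): freq=4, skip
  Position 3 ('d'): freq=2, skip
  Position 4 ('e'): freq=4, skip
  Position 5 ('d'): freq=2, skip
  Position 6 ('c'): unique! => answer = 6

6


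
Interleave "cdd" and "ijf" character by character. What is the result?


Interleaving "cdd" and "ijf":
  Position 0: 'c' from first, 'i' from second => "ci"
  Position 1: 'd' from first, 'j' from second => "dj"
  Position 2: 'd' from first, 'f' from second => "df"
Result: cidjdf

cidjdf


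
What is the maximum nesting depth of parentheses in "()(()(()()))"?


Input: "()(()(()()))"
Tracking depth:
  Position 0 '(': depth becomes 1
  Position 1 ')': depth becomes 0
  Position 2 '(': depth becomes 1
  Position 3 '(': depth becomes 2
  Position 4 ')': depth becomes 1
  Position 5 '(': depth becomes 2
  Position 6 '(': depth becomes 3
  Position 7 ')': depth becomes 2
  Position 8 '(': depth becomes 3
  Position 9 ')': depth becomes 2
  Position 10 ')': depth becomes 1
  Position 11 ')': depth becomes 0
Maximum depth reached: 3

3


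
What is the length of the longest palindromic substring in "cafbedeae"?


Input: "cafbedeae"
Checking substrings for palindromes:
  [4:7] "ede" (len 3) => palindrome
  [6:9] "eae" (len 3) => palindrome
Longest palindromic substring: "ede" with length 3

3


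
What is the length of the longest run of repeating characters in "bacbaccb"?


Input: "bacbaccb"
Scanning for longest run:
  Position 1 ('a'): new char, reset run to 1
  Position 2 ('c'): new char, reset run to 1
  Position 3 ('b'): new char, reset run to 1
  Position 4 ('a'): new char, reset run to 1
  Position 5 ('c'): new char, reset run to 1
  Position 6 ('c'): continues run of 'c', length=2
  Position 7 ('b'): new char, reset run to 1
Longest run: 'c' with length 2

2


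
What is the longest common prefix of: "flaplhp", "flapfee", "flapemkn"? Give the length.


Words: flaplhp, flapfee, flapemkn
  Position 0: all 'f' => match
  Position 1: all 'l' => match
  Position 2: all 'a' => match
  Position 3: all 'p' => match
  Position 4: ('l', 'f', 'e') => mismatch, stop
LCP = "flap" (length 4)

4


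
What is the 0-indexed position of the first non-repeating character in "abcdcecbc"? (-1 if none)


Input: abcdcecbc
Character frequencies:
  'a': 1
  'b': 2
  'c': 4
  'd': 1
  'e': 1
Scanning left to right for freq == 1:
  Position 0 ('a'): unique! => answer = 0

0


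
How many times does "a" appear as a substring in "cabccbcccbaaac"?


Searching for "a" in "cabccbcccbaaac"
Scanning each position:
  Position 0: "c" => no
  Position 1: "a" => MATCH
  Position 2: "b" => no
  Position 3: "c" => no
  Position 4: "c" => no
  Position 5: "b" => no
  Position 6: "c" => no
  Position 7: "c" => no
  Position 8: "c" => no
  Position 9: "b" => no
  Position 10: "a" => MATCH
  Position 11: "a" => MATCH
  Position 12: "a" => MATCH
  Position 13: "c" => no
Total occurrences: 4

4


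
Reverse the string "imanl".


Input: imanl
Reading characters right to left:
  Position 4: 'l'
  Position 3: 'n'
  Position 2: 'a'
  Position 1: 'm'
  Position 0: 'i'
Reversed: lnami

lnami


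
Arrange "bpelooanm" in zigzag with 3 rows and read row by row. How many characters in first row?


Zigzag "bpelooanm" into 3 rows:
Placing characters:
  'b' => row 0
  'p' => row 1
  'e' => row 2
  'l' => row 1
  'o' => row 0
  'o' => row 1
  'a' => row 2
  'n' => row 1
  'm' => row 0
Rows:
  Row 0: "bom"
  Row 1: "plon"
  Row 2: "ea"
First row length: 3

3


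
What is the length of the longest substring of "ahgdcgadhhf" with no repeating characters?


Input: "ahgdcgadhhf"
Sliding window (track last position of each char):
  Position 0 ('a'): window [0,0] length 1 -- new best
  Position 1 ('h'): window [0,1] length 2 -- new best
  Position 2 ('g'): window [0,2] length 3 -- new best
  Position 3 ('d'): window [0,3] length 4 -- new best
  Position 4 ('c'): window [0,4] length 5 -- new best
  Position 5 ('g'): repeat (last at 2), move window start to 3
  Position 5 ('g'): window [3,5] length 3
  Position 6 ('a'): window [3,6] length 4
  Position 7 ('d'): repeat (last at 3), move window start to 4
  Position 7 ('d'): window [4,7] length 4
  Position 8 ('h'): window [4,8] length 5
  Position 9 ('h'): repeat (last at 8), move window start to 9
  Position 9 ('h'): window [9,9] length 1
  Position 10 ('f'): window [9,10] length 2
Longest substring with no repeats: "ahgdc" with length 5

5


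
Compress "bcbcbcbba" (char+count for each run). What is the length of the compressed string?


Input: bcbcbcbba
Runs:
  'b' x 1 => "b1"
  'c' x 1 => "c1"
  'b' x 1 => "b1"
  'c' x 1 => "c1"
  'b' x 1 => "b1"
  'c' x 1 => "c1"
  'b' x 2 => "b2"
  'a' x 1 => "a1"
Compressed: "b1c1b1c1b1c1b2a1"
Compressed length: 16

16


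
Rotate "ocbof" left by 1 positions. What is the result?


Input: "ocbof", rotate left by 1
First 1 characters: "o"
Remaining characters: "cbof"
Concatenate remaining + first: "cbof" + "o" = "cbofo"

cbofo


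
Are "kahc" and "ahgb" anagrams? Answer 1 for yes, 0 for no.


Strings: "kahc", "ahgb"
Sorted first:  achk
Sorted second: abgh
Differ at position 1: 'c' vs 'b' => not anagrams

0


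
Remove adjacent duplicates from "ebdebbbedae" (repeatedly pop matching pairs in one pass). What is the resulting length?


Input: ebdebbbedae
Stack-based adjacent duplicate removal:
  Read 'e': push. Stack: e
  Read 'b': push. Stack: eb
  Read 'd': push. Stack: ebd
  Read 'e': push. Stack: ebde
  Read 'b': push. Stack: ebdeb
  Read 'b': matches stack top 'b' => pop. Stack: ebde
  Read 'b': push. Stack: ebdeb
  Read 'e': push. Stack: ebdebe
  Read 'd': push. Stack: ebdebed
  Read 'a': push. Stack: ebdebeda
  Read 'e': push. Stack: ebdebedae
Final stack: "ebdebedae" (length 9)

9


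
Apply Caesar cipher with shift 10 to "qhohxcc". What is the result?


Caesar cipher: shift "qhohxcc" by 10
  'q' (pos 16) + 10 = pos 0 = 'a'
  'h' (pos 7) + 10 = pos 17 = 'r'
  'o' (pos 14) + 10 = pos 24 = 'y'
  'h' (pos 7) + 10 = pos 17 = 'r'
  'x' (pos 23) + 10 = pos 7 = 'h'
  'c' (pos 2) + 10 = pos 12 = 'm'
  'c' (pos 2) + 10 = pos 12 = 'm'
Result: aryrhmm

aryrhmm


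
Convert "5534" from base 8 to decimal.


Input: "5534" in base 8
Positional expansion:
  Digit '5' (value 5) x 8^3 = 2560
  Digit '5' (value 5) x 8^2 = 320
  Digit '3' (value 3) x 8^1 = 24
  Digit '4' (value 4) x 8^0 = 4
Sum = 2908

2908


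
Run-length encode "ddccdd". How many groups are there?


Input: ddccdd
Scanning for consecutive runs:
  Group 1: 'd' x 2 (positions 0-1)
  Group 2: 'c' x 2 (positions 2-3)
  Group 3: 'd' x 2 (positions 4-5)
Total groups: 3

3


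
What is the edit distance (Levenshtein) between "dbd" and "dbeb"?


Computing edit distance: "dbd" -> "dbeb"
DP table:
           d    b    e    b
      0    1    2    3    4
  d   1    0    1    2    3
  b   2    1    0    1    2
  d   3    2    1    1    2
Edit distance = dp[3][4] = 2

2


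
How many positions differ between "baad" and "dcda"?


Comparing "baad" and "dcda" position by position:
  Position 0: 'b' vs 'd' => DIFFER
  Position 1: 'a' vs 'c' => DIFFER
  Position 2: 'a' vs 'd' => DIFFER
  Position 3: 'd' vs 'a' => DIFFER
Positions that differ: 4

4


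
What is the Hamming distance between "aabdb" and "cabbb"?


Comparing "aabdb" and "cabbb" position by position:
  Position 0: 'a' vs 'c' => differ
  Position 1: 'a' vs 'a' => same
  Position 2: 'b' vs 'b' => same
  Position 3: 'd' vs 'b' => differ
  Position 4: 'b' vs 'b' => same
Total differences (Hamming distance): 2

2


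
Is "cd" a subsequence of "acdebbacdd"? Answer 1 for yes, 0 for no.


Check if "cd" is a subsequence of "acdebbacdd"
Greedy scan:
  Position 0 ('a'): no match needed
  Position 1 ('c'): matches sub[0] = 'c'
  Position 2 ('d'): matches sub[1] = 'd'
  Position 3 ('e'): no match needed
  Position 4 ('b'): no match needed
  Position 5 ('b'): no match needed
  Position 6 ('a'): no match needed
  Position 7 ('c'): no match needed
  Position 8 ('d'): no match needed
  Position 9 ('d'): no match needed
All 2 characters matched => is a subsequence

1


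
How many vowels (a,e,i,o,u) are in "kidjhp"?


Input: kidjhp
Checking each character:
  'k' at position 0: consonant
  'i' at position 1: vowel (running total: 1)
  'd' at position 2: consonant
  'j' at position 3: consonant
  'h' at position 4: consonant
  'p' at position 5: consonant
Total vowels: 1

1


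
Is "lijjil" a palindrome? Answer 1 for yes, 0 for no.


Input: lijjil
Reversed: lijjil
  Compare pos 0 ('l') with pos 5 ('l'): match
  Compare pos 1 ('i') with pos 4 ('i'): match
  Compare pos 2 ('j') with pos 3 ('j'): match
Result: palindrome

1


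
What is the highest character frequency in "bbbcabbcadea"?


Input: bbbcabbcadea
Character counts:
  'a': 3
  'b': 5
  'c': 2
  'd': 1
  'e': 1
Maximum frequency: 5

5


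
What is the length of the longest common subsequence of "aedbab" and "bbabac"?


LCS of "aedbab" and "bbabac"
DP table:
           b    b    a    b    a    c
      0    0    0    0    0    0    0
  a   0    0    0    1    1    1    1
  e   0    0    0    1    1    1    1
  d   0    0    0    1    1    1    1
  b   0    1    1    1    2    2    2
  a   0    1    1    2    2    3    3
  b   0    1    2    2    3    3    3
LCS length = dp[6][6] = 3

3


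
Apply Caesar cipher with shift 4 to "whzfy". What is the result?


Caesar cipher: shift "whzfy" by 4
  'w' (pos 22) + 4 = pos 0 = 'a'
  'h' (pos 7) + 4 = pos 11 = 'l'
  'z' (pos 25) + 4 = pos 3 = 'd'
  'f' (pos 5) + 4 = pos 9 = 'j'
  'y' (pos 24) + 4 = pos 2 = 'c'
Result: aldjc

aldjc


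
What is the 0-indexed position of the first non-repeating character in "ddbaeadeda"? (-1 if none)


Input: ddbaeadeda
Character frequencies:
  'a': 3
  'b': 1
  'd': 4
  'e': 2
Scanning left to right for freq == 1:
  Position 0 ('d'): freq=4, skip
  Position 1 ('d'): freq=4, skip
  Position 2 ('b'): unique! => answer = 2

2


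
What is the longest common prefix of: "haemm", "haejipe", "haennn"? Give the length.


Words: haemm, haejipe, haennn
  Position 0: all 'h' => match
  Position 1: all 'a' => match
  Position 2: all 'e' => match
  Position 3: ('m', 'j', 'n') => mismatch, stop
LCP = "hae" (length 3)

3


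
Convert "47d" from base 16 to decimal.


Input: "47d" in base 16
Positional expansion:
  Digit '4' (value 4) x 16^2 = 1024
  Digit '7' (value 7) x 16^1 = 112
  Digit 'd' (value 13) x 16^0 = 13
Sum = 1149

1149


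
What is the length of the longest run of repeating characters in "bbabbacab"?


Input: "bbabbacab"
Scanning for longest run:
  Position 1 ('b'): continues run of 'b', length=2
  Position 2 ('a'): new char, reset run to 1
  Position 3 ('b'): new char, reset run to 1
  Position 4 ('b'): continues run of 'b', length=2
  Position 5 ('a'): new char, reset run to 1
  Position 6 ('c'): new char, reset run to 1
  Position 7 ('a'): new char, reset run to 1
  Position 8 ('b'): new char, reset run to 1
Longest run: 'b' with length 2

2


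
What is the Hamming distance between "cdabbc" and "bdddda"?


Comparing "cdabbc" and "bdddda" position by position:
  Position 0: 'c' vs 'b' => differ
  Position 1: 'd' vs 'd' => same
  Position 2: 'a' vs 'd' => differ
  Position 3: 'b' vs 'd' => differ
  Position 4: 'b' vs 'd' => differ
  Position 5: 'c' vs 'a' => differ
Total differences (Hamming distance): 5

5


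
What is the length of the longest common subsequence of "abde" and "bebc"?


LCS of "abde" and "bebc"
DP table:
           b    e    b    c
      0    0    0    0    0
  a   0    0    0    0    0
  b   0    1    1    1    1
  d   0    1    1    1    1
  e   0    1    2    2    2
LCS length = dp[4][4] = 2

2


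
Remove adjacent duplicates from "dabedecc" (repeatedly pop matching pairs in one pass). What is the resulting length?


Input: dabedecc
Stack-based adjacent duplicate removal:
  Read 'd': push. Stack: d
  Read 'a': push. Stack: da
  Read 'b': push. Stack: dab
  Read 'e': push. Stack: dabe
  Read 'd': push. Stack: dabed
  Read 'e': push. Stack: dabede
  Read 'c': push. Stack: dabedec
  Read 'c': matches stack top 'c' => pop. Stack: dabede
Final stack: "dabede" (length 6)

6


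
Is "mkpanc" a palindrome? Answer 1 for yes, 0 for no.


Input: mkpanc
Reversed: cnapkm
  Compare pos 0 ('m') with pos 5 ('c'): MISMATCH
  Compare pos 1 ('k') with pos 4 ('n'): MISMATCH
  Compare pos 2 ('p') with pos 3 ('a'): MISMATCH
Result: not a palindrome

0


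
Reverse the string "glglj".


Input: glglj
Reading characters right to left:
  Position 4: 'j'
  Position 3: 'l'
  Position 2: 'g'
  Position 1: 'l'
  Position 0: 'g'
Reversed: jlglg

jlglg


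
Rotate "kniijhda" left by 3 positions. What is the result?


Input: "kniijhda", rotate left by 3
First 3 characters: "kni"
Remaining characters: "ijhda"
Concatenate remaining + first: "ijhda" + "kni" = "ijhdakni"

ijhdakni


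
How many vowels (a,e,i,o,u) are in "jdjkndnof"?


Input: jdjkndnof
Checking each character:
  'j' at position 0: consonant
  'd' at position 1: consonant
  'j' at position 2: consonant
  'k' at position 3: consonant
  'n' at position 4: consonant
  'd' at position 5: consonant
  'n' at position 6: consonant
  'o' at position 7: vowel (running total: 1)
  'f' at position 8: consonant
Total vowels: 1

1


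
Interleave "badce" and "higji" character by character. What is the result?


Interleaving "badce" and "higji":
  Position 0: 'b' from first, 'h' from second => "bh"
  Position 1: 'a' from first, 'i' from second => "ai"
  Position 2: 'd' from first, 'g' from second => "dg"
  Position 3: 'c' from first, 'j' from second => "cj"
  Position 4: 'e' from first, 'i' from second => "ei"
Result: bhaidgcjei

bhaidgcjei


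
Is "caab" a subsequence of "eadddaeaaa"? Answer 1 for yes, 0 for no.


Check if "caab" is a subsequence of "eadddaeaaa"
Greedy scan:
  Position 0 ('e'): no match needed
  Position 1 ('a'): no match needed
  Position 2 ('d'): no match needed
  Position 3 ('d'): no match needed
  Position 4 ('d'): no match needed
  Position 5 ('a'): no match needed
  Position 6 ('e'): no match needed
  Position 7 ('a'): no match needed
  Position 8 ('a'): no match needed
  Position 9 ('a'): no match needed
Only matched 0/4 characters => not a subsequence

0


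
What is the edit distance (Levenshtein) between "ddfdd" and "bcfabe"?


Computing edit distance: "ddfdd" -> "bcfabe"
DP table:
           b    c    f    a    b    e
      0    1    2    3    4    5    6
  d   1    1    2    3    4    5    6
  d   2    2    2    3    4    5    6
  f   3    3    3    2    3    4    5
  d   4    4    4    3    3    4    5
  d   5    5    5    4    4    4    5
Edit distance = dp[5][6] = 5

5


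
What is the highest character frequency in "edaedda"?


Input: edaedda
Character counts:
  'a': 2
  'd': 3
  'e': 2
Maximum frequency: 3

3


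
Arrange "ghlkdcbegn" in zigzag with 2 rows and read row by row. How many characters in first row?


Zigzag "ghlkdcbegn" into 2 rows:
Placing characters:
  'g' => row 0
  'h' => row 1
  'l' => row 0
  'k' => row 1
  'd' => row 0
  'c' => row 1
  'b' => row 0
  'e' => row 1
  'g' => row 0
  'n' => row 1
Rows:
  Row 0: "gldbg"
  Row 1: "hkcen"
First row length: 5

5


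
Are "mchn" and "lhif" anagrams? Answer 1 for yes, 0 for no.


Strings: "mchn", "lhif"
Sorted first:  chmn
Sorted second: fhil
Differ at position 0: 'c' vs 'f' => not anagrams

0


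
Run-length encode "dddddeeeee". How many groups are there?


Input: dddddeeeee
Scanning for consecutive runs:
  Group 1: 'd' x 5 (positions 0-4)
  Group 2: 'e' x 5 (positions 5-9)
Total groups: 2

2


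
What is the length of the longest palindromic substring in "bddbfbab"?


Input: "bddbfbab"
Checking substrings for palindromes:
  [0:4] "bddb" (len 4) => palindrome
  [3:6] "bfb" (len 3) => palindrome
  [5:8] "bab" (len 3) => palindrome
  [1:3] "dd" (len 2) => palindrome
Longest palindromic substring: "bddb" with length 4

4


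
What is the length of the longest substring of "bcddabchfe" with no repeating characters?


Input: "bcddabchfe"
Sliding window (track last position of each char):
  Position 0 ('b'): window [0,0] length 1 -- new best
  Position 1 ('c'): window [0,1] length 2 -- new best
  Position 2 ('d'): window [0,2] length 3 -- new best
  Position 3 ('d'): repeat (last at 2), move window start to 3
  Position 3 ('d'): window [3,3] length 1
  Position 4 ('a'): window [3,4] length 2
  Position 5 ('b'): window [3,5] length 3
  Position 6 ('c'): window [3,6] length 4 -- new best
  Position 7 ('h'): window [3,7] length 5 -- new best
  Position 8 ('f'): window [3,8] length 6 -- new best
  Position 9 ('e'): window [3,9] length 7 -- new best
Longest substring with no repeats: "dabchfe" with length 7

7


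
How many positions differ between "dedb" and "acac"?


Comparing "dedb" and "acac" position by position:
  Position 0: 'd' vs 'a' => DIFFER
  Position 1: 'e' vs 'c' => DIFFER
  Position 2: 'd' vs 'a' => DIFFER
  Position 3: 'b' vs 'c' => DIFFER
Positions that differ: 4

4


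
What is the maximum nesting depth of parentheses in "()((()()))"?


Input: "()((()()))"
Tracking depth:
  Position 0 '(': depth becomes 1
  Position 1 ')': depth becomes 0
  Position 2 '(': depth becomes 1
  Position 3 '(': depth becomes 2
  Position 4 '(': depth becomes 3
  Position 5 ')': depth becomes 2
  Position 6 '(': depth becomes 3
  Position 7 ')': depth becomes 2
  Position 8 ')': depth becomes 1
  Position 9 ')': depth becomes 0
Maximum depth reached: 3

3


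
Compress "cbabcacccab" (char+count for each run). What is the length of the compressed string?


Input: cbabcacccab
Runs:
  'c' x 1 => "c1"
  'b' x 1 => "b1"
  'a' x 1 => "a1"
  'b' x 1 => "b1"
  'c' x 1 => "c1"
  'a' x 1 => "a1"
  'c' x 3 => "c3"
  'a' x 1 => "a1"
  'b' x 1 => "b1"
Compressed: "c1b1a1b1c1a1c3a1b1"
Compressed length: 18

18


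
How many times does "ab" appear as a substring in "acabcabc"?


Searching for "ab" in "acabcabc"
Scanning each position:
  Position 0: "ac" => no
  Position 1: "ca" => no
  Position 2: "ab" => MATCH
  Position 3: "bc" => no
  Position 4: "ca" => no
  Position 5: "ab" => MATCH
  Position 6: "bc" => no
Total occurrences: 2

2
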